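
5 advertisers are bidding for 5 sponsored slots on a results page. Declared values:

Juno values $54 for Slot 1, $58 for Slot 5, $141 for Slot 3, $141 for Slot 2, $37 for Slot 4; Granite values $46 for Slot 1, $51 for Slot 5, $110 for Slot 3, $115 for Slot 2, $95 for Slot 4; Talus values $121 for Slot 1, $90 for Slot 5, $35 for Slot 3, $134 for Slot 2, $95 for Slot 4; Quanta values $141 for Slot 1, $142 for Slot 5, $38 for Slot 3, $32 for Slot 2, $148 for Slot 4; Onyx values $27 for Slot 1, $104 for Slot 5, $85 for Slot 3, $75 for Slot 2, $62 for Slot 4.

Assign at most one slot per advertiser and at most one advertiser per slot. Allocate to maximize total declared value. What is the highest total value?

Optimal: Juno→Slot 3 ($141), Granite→Slot 2 ($115), Talus→Slot 1 ($121), Quanta→Slot 4 ($148), Onyx→Slot 5 ($104) — total 141+115+121+148+104 = $629.
Column-greedy (each slot in turn goes to its best remaining advertiser) gives $615, worse by 14.

Maximum total: $629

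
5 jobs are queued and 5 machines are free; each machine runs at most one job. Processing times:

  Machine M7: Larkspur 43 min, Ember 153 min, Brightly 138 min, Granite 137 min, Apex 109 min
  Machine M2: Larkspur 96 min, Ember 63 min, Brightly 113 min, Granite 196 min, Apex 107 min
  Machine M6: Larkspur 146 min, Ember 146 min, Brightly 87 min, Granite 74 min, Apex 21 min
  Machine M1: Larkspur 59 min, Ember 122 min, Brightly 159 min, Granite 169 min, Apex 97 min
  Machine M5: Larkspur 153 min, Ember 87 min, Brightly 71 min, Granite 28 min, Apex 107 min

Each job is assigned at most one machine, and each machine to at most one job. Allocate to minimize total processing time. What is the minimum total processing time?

This is a one-to-one assignment (minimum-cost bipartite matching).
Optimal: Larkspur→Machine M1 (59 min), Ember→Machine M2 (63 min), Brightly→Machine M7 (138 min), Granite→Machine M5 (28 min), Apex→Machine M6 (21 min) — total 59+63+138+28+21 = 309 min.
Column-greedy (each machine in turn goes to its cheapest remaining job) gives 314 min, worse by 5.
Next-best assignment: Larkspur→Machine M7, Ember→Machine M2, Brightly→Machine M1, Granite→Machine M5, Apex→Machine M6 = 314 min.

Minimum total: 309 min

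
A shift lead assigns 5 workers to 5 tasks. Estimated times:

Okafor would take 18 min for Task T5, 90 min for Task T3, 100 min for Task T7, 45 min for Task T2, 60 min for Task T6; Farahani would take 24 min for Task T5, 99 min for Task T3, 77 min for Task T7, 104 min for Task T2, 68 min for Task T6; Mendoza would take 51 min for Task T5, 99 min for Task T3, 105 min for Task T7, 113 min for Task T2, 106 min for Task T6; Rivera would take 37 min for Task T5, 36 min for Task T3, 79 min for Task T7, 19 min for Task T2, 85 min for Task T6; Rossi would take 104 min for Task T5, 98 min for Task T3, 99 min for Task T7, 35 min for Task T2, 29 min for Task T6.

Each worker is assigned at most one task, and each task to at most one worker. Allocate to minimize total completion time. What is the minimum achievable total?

Min total: 238 min

Optimal: Okafor→Task T2 (45 min), Farahani→Task T7 (77 min), Mendoza→Task T5 (51 min), Rivera→Task T3 (36 min), Rossi→Task T6 (29 min) — total 45+77+51+36+29 = 238 min.
Column-greedy (each task in turn goes to its cheapest remaining worker) gives 272 min, worse by 34.
Every other assignment is strictly worse.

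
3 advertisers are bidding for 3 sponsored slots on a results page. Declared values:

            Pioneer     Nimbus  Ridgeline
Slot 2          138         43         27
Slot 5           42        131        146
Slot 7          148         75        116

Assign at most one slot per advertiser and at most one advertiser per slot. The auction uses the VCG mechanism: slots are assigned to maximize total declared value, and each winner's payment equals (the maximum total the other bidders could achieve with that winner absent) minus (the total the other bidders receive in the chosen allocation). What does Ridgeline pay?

Efficient allocation: Pioneer→Slot 2 ($138), Nimbus→Slot 5 ($131), Ridgeline→Slot 7 ($116); total welfare W = $385.
Ridgeline receives Slot 7 at value $116, so the others get W − 116 = $269.
Without Ridgeline: best allocation of the remaining 2 bidders over all 3 slots is Pioneer→Slot 7 ($148), Nimbus→Slot 5 ($131), total $279.
VCG payment = (others' best without Ridgeline) − (others' welfare with Ridgeline) = 279 − 269 = $10.

Ridgeline pays $10.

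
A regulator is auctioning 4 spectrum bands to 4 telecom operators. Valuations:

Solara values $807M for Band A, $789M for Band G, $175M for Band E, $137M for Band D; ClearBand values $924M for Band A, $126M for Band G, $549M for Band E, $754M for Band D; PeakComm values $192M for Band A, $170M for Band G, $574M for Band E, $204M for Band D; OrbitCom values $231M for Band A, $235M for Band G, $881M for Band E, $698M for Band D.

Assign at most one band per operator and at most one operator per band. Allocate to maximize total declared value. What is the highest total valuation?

Max total: $2985M

This is a one-to-one assignment (maximum-weight bipartite matching).
Optimal: Solara→Band G ($789M), ClearBand→Band A ($924M), PeakComm→Band E ($574M), OrbitCom→Band D ($698M) — total 789+924+574+698 = $2985M.
Max-entry greedy (repeatedly take the single best remaining cell) gives $2798M, worse by 187.
Next-best assignment: Solara→Band G, ClearBand→Band A, PeakComm→Band D, OrbitCom→Band E = $2798M.
Checked against all permutations: $2985M is optimal.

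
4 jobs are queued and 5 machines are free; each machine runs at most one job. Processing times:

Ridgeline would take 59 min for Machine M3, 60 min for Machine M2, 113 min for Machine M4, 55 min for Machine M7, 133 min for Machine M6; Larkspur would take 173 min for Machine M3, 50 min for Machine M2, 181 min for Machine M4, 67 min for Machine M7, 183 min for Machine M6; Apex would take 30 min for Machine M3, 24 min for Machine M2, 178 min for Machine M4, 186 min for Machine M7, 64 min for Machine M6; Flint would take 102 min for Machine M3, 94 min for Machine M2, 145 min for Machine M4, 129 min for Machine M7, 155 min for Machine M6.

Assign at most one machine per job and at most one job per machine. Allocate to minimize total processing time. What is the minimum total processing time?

Minimum total: 271 min

This is the linear assignment problem.
Optimal: Ridgeline→Machine M7 (55 min), Larkspur→Machine M2 (50 min), Apex→Machine M6 (64 min), Flint→Machine M3 (102 min) — total 55+50+64+102 = 271 min.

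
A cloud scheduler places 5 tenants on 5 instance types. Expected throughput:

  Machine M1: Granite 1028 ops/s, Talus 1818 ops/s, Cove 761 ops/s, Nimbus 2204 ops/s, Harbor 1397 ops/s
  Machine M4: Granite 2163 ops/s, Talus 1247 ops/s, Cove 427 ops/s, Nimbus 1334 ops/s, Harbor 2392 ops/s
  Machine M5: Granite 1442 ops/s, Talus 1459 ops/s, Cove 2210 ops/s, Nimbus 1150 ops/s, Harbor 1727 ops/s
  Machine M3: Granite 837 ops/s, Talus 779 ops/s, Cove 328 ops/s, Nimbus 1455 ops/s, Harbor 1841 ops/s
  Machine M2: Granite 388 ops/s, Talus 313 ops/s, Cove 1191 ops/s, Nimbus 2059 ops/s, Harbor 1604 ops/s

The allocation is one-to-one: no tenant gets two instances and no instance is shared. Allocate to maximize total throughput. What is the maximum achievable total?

Optimal: Granite→Machine M4 (2163 ops/s), Talus→Machine M1 (1818 ops/s), Cove→Machine M5 (2210 ops/s), Nimbus→Machine M2 (2059 ops/s), Harbor→Machine M3 (1841 ops/s) — total 2163+1818+2210+2059+1841 = 10091 ops/s.
Max-entry greedy (repeatedly take the single best remaining cell) gives 7956 ops/s, worse by 2135.
Next-best assignment: Granite→Machine M3, Talus→Machine M1, Cove→Machine M5, Nimbus→Machine M2, Harbor→Machine M4 = 9316 ops/s.

Maximum total: 10091 ops/s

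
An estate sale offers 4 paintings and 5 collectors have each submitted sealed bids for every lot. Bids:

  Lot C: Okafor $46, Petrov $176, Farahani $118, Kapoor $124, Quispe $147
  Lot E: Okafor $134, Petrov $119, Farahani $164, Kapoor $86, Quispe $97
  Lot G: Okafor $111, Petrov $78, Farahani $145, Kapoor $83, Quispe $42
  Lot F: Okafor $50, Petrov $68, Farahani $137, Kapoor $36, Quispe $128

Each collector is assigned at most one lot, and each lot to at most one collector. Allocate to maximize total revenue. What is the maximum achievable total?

Max total: $583

Optimal: Petrov→Lot C ($176), Okafor→Lot E ($134), Farahani→Lot G ($145), Quispe→Lot F ($128) — total 176+134+145+128 = $583.
Column-greedy (each lot in turn goes to its best remaining collector) gives $579, worse by 4.
Swapping Farahani↔Quispe (Farahani→Lot F $137, Quispe→Lot G $42) loses 94.
Every other assignment is strictly worse.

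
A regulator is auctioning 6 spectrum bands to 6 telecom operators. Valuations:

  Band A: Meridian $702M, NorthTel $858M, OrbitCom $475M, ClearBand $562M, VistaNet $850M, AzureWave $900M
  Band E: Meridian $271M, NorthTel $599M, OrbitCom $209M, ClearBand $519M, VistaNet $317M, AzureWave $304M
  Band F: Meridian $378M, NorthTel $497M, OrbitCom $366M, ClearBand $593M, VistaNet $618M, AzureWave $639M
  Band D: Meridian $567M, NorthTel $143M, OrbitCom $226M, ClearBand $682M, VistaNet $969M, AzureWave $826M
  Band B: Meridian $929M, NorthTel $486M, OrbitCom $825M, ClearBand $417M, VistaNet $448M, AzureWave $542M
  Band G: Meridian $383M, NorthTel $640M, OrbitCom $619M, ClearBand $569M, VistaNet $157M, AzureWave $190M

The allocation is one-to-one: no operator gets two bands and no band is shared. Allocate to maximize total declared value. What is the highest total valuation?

Maximum total: $4609M

This is a one-to-one assignment (maximum-weight bipartite matching).
Optimal: Meridian→Band B ($929M), NorthTel→Band E ($599M), OrbitCom→Band G ($619M), ClearBand→Band F ($593M), VistaNet→Band D ($969M), AzureWave→Band A ($900M) — total 929+599+619+593+969+900 = $4609M.
Max-entry greedy (repeatedly take the single best remaining cell) gives $4240M, worse by 369.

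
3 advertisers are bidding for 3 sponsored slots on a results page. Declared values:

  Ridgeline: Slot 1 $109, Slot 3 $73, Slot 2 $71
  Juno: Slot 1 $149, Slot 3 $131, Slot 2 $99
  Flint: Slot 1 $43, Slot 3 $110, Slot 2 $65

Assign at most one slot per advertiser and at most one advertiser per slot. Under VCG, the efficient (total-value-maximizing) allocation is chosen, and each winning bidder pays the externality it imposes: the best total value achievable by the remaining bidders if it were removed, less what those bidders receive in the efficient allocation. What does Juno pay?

Juno pays $38.

Efficient allocation: Ridgeline→Slot 2 ($71), Juno→Slot 1 ($149), Flint→Slot 3 ($110); total welfare W = $330.
Juno receives Slot 1 at value $149, so the others get W − 149 = $181.
Without Juno: best allocation of the remaining 2 bidders over all 3 slots is Ridgeline→Slot 1 ($109), Flint→Slot 3 ($110), total $219.
VCG payment = (others' best without Juno) − (others' welfare with Juno) = 219 − 181 = $38.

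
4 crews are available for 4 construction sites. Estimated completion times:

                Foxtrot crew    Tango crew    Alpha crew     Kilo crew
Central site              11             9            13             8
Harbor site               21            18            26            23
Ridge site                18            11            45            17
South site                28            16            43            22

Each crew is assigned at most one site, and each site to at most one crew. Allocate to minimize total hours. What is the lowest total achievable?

Optimal: Foxtrot crew→Harbor site (21 hours), Tango crew→Ridge site (11 hours), Alpha crew→Central site (13 hours), Kilo crew→South site (22 hours) — total 21+11+13+22 = 67 hours.
Min-entry greedy (repeatedly take the single cheapest remaining cell) gives 83 hours, worse by 16.
Swapping Kilo crew↔Alpha crew (Kilo crew→Central site 8 hours, Alpha crew→South site 43 hours) adds 16.

Min total: 67 hours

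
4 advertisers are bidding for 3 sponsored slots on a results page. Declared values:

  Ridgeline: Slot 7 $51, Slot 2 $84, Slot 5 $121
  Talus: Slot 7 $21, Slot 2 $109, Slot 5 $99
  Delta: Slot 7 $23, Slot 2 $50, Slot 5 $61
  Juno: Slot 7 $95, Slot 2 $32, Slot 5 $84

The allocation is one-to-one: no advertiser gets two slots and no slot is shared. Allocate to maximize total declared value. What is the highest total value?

Maximum total: $325

Optimal: Juno→Slot 7 ($95), Talus→Slot 2 ($109), Ridgeline→Slot 5 ($121) — total 95+109+121 = $325.
Row-greedy (each advertiser in turn takes its best remaining slot) gives $253, worse by 72.
Swapping Ridgeline↔Talus (Ridgeline→Slot 2 $84, Talus→Slot 5 $99) loses 47.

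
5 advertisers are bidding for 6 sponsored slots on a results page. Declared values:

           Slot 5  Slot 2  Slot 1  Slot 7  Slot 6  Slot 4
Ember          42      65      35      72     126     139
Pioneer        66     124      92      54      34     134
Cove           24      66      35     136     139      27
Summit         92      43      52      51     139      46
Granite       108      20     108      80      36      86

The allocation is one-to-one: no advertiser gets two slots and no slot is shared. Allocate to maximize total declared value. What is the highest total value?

Maximum total: $646

Optimal: Ember→Slot 4 ($139), Pioneer→Slot 2 ($124), Cove→Slot 7 ($136), Summit→Slot 6 ($139), Granite→Slot 5 ($108) — total 139+124+136+139+108 = $646.
Column-greedy (each slot in turn goes to its best remaining advertiser) gives $546, worse by 100.
Swapping Granite↔Cove (Granite→Slot 7 $80, Cove→Slot 5 $24) loses 140.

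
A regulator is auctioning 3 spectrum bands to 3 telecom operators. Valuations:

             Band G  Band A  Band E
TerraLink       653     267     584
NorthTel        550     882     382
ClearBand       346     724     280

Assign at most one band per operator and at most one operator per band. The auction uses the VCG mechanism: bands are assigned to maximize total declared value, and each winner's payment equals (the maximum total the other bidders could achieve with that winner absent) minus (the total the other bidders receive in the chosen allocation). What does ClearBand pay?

ClearBand pays $401M.

Efficient allocation: TerraLink→Band E ($584M), NorthTel→Band G ($550M), ClearBand→Band A ($724M); total welfare W = $1858M.
ClearBand receives Band A at value $724M, so the others get W − 724 = $1134M.
Without ClearBand: best allocation of the remaining 2 bidders over all 3 bands is TerraLink→Band G ($653M), NorthTel→Band A ($882M), total $1535M.
VCG payment = (others' best without ClearBand) − (others' welfare with ClearBand) = 1535 − 1134 = $401M.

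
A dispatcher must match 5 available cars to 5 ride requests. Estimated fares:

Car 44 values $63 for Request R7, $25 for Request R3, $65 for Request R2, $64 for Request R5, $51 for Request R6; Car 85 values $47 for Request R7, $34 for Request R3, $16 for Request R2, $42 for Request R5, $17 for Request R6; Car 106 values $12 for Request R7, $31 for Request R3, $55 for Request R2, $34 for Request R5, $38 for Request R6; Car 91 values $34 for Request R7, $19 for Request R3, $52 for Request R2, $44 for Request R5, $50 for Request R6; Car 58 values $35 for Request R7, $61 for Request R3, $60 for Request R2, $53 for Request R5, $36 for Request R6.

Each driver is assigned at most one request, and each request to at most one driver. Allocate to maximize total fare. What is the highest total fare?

Maximum total: $277

This is the linear assignment problem.
Optimal: Car 44→Request R5 ($64), Car 85→Request R7 ($47), Car 106→Request R2 ($55), Car 91→Request R6 ($50), Car 58→Request R3 ($61) — total 64+47+55+50+61 = $277.
Column-greedy (each request in turn goes to its best remaining driver) gives $240, worse by 37.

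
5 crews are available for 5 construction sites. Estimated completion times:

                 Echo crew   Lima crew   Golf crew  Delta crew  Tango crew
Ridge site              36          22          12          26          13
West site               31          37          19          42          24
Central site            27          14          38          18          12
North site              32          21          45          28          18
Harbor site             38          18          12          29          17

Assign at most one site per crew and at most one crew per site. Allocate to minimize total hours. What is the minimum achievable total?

Optimal: Echo crew→West site (31 hours), Lima crew→North site (21 hours), Golf crew→Harbor site (12 hours), Delta crew→Central site (18 hours), Tango crew→Ridge site (13 hours) — total 31+21+12+18+13 = 95 hours.
Min-entry greedy (repeatedly take the single cheapest remaining cell) gives 101 hours, worse by 6.
Swapping Echo crew↔Lima crew (Echo crew→North site 32 hours, Lima crew→West site 37 hours) adds 17.
Every other assignment is strictly worse.

Min total: 95 hours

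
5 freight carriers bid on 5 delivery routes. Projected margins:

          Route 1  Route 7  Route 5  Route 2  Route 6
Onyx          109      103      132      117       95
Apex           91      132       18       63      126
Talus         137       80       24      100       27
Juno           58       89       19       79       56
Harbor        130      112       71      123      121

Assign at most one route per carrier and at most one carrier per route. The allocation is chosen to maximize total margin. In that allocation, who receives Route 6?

Apex receives Route 6.

This is a one-to-one assignment (maximum-weight bipartite matching).
Optimal: Onyx→Route 5 ($132k), Apex→Route 6 ($126k), Talus→Route 1 ($137k), Juno→Route 7 ($89k), Harbor→Route 2 ($123k) — total 132+126+137+89+123 = $607k.
Max-entry greedy (repeatedly take the single best remaining cell) gives $580k, worse by 27.
Swapping Onyx↔Apex (Onyx→Route 6 $95k, Apex→Route 5 $18k) loses 145.
No other one-to-one assignment exceeds $607k.
Apex's own top route is Route 7 ($132k), but forcing Apex→Route 7 and reassigning the rest optimally gives only $601k — worse by 6.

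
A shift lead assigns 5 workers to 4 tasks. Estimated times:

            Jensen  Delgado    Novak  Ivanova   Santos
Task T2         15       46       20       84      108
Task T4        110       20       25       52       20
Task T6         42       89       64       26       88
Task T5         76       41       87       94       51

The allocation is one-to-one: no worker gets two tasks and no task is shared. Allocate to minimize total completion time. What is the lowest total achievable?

Optimal: Jensen→Task T2 (15 min), Santos→Task T4 (20 min), Ivanova→Task T6 (26 min), Delgado→Task T5 (41 min) — total 15+20+26+41 = 102 min.
Min-entry greedy (repeatedly take the single cheapest remaining cell) gives 112 min, worse by 10.
Swapping Santos↔Ivanova (Santos→Task T6 88 min, Ivanova→Task T4 52 min) adds 94.

Min total: 102 min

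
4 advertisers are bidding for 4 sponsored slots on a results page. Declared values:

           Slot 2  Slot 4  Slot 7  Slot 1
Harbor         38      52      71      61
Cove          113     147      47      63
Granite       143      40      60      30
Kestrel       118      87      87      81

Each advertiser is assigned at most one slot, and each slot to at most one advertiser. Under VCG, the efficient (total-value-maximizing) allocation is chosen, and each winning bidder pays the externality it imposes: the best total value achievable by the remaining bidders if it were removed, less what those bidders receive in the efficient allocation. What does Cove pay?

Cove pays $6.

Efficient allocation: Harbor→Slot 7 ($71), Cove→Slot 4 ($147), Granite→Slot 2 ($143), Kestrel→Slot 1 ($81); total welfare W = $442.
Cove receives Slot 4 at value $147, so the others get W − 147 = $295.
Without Cove: best allocation of the remaining 3 bidders over all 4 slots is Harbor→Slot 7 ($71), Granite→Slot 2 ($143), Kestrel→Slot 4 ($87), total $301.
VCG payment = (others' best without Cove) − (others' welfare with Cove) = 301 − 295 = $6.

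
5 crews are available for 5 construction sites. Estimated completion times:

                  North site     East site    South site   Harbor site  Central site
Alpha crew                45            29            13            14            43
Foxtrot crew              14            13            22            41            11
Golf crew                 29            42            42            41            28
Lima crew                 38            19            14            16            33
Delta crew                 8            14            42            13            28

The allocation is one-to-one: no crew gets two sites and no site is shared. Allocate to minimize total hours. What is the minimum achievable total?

Optimal: Alpha crew→Harbor site (14 hours), Foxtrot crew→East site (13 hours), Golf crew→Central site (28 hours), Lima crew→South site (14 hours), Delta crew→North site (8 hours) — total 14+13+28+14+8 = 77 hours.
Column-greedy (each site in turn goes to its cheapest remaining crew) gives 78 hours, worse by 1.
Every other assignment is strictly worse.

Min total: 77 hours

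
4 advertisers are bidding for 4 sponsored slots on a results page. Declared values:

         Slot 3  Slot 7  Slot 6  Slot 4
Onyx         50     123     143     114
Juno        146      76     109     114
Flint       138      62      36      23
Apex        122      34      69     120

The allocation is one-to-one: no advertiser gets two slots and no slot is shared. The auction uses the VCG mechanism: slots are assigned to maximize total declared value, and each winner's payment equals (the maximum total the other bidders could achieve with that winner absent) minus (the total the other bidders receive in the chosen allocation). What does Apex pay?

Efficient allocation: Onyx→Slot 7 ($123), Juno→Slot 6 ($109), Flint→Slot 3 ($138), Apex→Slot 4 ($120); total welfare W = $490.
Apex receives Slot 4 at value $120, so the others get W − 120 = $370.
Without Apex: best allocation of the remaining 3 bidders over all 4 slots is Onyx→Slot 6 ($143), Juno→Slot 4 ($114), Flint→Slot 3 ($138), total $395.
VCG payment = (others' best without Apex) − (others' welfare with Apex) = 395 − 370 = $25.

Apex pays $25.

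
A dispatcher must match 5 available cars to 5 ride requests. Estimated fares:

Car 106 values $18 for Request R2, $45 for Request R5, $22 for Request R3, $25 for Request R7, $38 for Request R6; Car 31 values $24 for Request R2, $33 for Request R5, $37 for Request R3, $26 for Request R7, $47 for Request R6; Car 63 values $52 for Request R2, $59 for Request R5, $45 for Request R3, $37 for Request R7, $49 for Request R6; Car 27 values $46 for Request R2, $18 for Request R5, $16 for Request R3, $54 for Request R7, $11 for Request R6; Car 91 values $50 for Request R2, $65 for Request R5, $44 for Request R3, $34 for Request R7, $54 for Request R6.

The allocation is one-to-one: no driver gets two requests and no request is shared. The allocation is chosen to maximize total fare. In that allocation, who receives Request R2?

This is a one-to-one assignment (maximum-weight bipartite matching).
Optimal: Car 106→Request R6 ($38), Car 31→Request R3 ($37), Car 63→Request R2 ($52), Car 27→Request R7 ($54), Car 91→Request R5 ($65) — total 38+37+52+54+65 = $246.
Row-greedy (each driver in turn takes its best remaining request) gives $242, worse by 4.
Next-best assignment: Car 106→Request R5, Car 31→Request R3, Car 63→Request R2, Car 27→Request R7, Car 91→Request R6 = $242.
Car 63's own top request is Request R5 ($59), but forcing Car 63→Request R5 and reassigning the rest optimally gives only $238 — worse by 8.

Car 63 receives Request R2.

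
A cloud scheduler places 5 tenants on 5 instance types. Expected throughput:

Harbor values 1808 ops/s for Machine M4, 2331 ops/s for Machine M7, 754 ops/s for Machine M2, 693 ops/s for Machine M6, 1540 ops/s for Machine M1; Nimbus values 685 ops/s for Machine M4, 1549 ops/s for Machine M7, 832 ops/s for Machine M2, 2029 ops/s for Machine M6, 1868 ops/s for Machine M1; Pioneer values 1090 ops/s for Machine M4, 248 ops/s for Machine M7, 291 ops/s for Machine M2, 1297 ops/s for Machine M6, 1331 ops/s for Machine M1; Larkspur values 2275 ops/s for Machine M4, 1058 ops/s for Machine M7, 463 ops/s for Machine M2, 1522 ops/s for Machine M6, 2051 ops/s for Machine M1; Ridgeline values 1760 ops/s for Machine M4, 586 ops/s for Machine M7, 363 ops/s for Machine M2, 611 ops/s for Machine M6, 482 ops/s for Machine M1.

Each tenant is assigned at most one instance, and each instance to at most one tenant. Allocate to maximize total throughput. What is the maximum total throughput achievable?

Max total: 8462 ops/s

This is a one-to-one assignment (maximum-weight bipartite matching).
Optimal: Harbor→Machine M7 (2331 ops/s), Nimbus→Machine M6 (2029 ops/s), Pioneer→Machine M2 (291 ops/s), Larkspur→Machine M1 (2051 ops/s), Ridgeline→Machine M4 (1760 ops/s) — total 2331+2029+291+2051+1760 = 8462 ops/s.
Next-best assignment: Harbor→Machine M7, Nimbus→Machine M6, Pioneer→Machine M1, Larkspur→Machine M4, Ridgeline→Machine M2 = 8329 ops/s.
Every other assignment is strictly worse.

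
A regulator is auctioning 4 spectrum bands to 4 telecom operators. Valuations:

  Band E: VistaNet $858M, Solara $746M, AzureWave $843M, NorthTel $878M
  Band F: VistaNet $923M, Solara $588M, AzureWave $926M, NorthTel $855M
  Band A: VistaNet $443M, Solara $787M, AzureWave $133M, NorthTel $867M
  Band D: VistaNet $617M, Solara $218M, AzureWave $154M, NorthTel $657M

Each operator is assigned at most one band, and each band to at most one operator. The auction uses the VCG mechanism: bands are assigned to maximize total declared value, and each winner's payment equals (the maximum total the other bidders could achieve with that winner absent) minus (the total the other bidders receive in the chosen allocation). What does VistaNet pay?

VistaNet pays $221M.

Efficient allocation: VistaNet→Band E ($858M), Solara→Band A ($787M), AzureWave→Band F ($926M), NorthTel→Band D ($657M); total welfare W = $3228M.
VistaNet receives Band E at value $858M, so the others get W − 858 = $2370M.
Without VistaNet: best allocation of the remaining 3 bidders over all 4 bands is Solara→Band A ($787M), AzureWave→Band F ($926M), NorthTel→Band E ($878M), total $2591M.
VCG payment = (others' best without VistaNet) − (others' welfare with VistaNet) = 2591 − 2370 = $221M.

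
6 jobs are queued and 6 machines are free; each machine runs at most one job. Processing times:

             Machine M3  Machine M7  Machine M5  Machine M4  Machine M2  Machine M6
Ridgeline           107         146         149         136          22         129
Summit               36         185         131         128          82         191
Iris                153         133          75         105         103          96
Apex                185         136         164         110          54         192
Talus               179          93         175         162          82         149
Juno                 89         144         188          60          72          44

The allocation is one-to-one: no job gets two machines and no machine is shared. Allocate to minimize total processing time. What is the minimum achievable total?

Min total: 380 min

This is a one-to-one assignment (minimum-cost bipartite matching).
Optimal: Ridgeline→Machine M2 (22 min), Summit→Machine M3 (36 min), Iris→Machine M5 (75 min), Apex→Machine M4 (110 min), Talus→Machine M7 (93 min), Juno→Machine M6 (44 min) — total 22+36+75+110+93+44 = 380 min.
Column-greedy (each machine in turn goes to its cheapest remaining job) gives 478 min, worse by 98.
Checked against all permutations: 380 min is optimal.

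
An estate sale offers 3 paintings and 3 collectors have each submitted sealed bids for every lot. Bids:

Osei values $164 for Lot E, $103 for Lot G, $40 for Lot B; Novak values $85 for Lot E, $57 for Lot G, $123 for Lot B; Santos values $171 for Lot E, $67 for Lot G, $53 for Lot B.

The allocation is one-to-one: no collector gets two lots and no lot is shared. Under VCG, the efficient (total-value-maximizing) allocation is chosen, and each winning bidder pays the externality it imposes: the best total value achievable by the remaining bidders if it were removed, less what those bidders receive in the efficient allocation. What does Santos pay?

Efficient allocation: Osei→Lot G ($103), Novak→Lot B ($123), Santos→Lot E ($171); total welfare W = $397.
Santos receives Lot E at value $171, so the others get W − 171 = $226.
Without Santos: best allocation of the remaining 2 bidders over all 3 lots is Osei→Lot E ($164), Novak→Lot B ($123), total $287.
VCG payment = (others' best without Santos) − (others' welfare with Santos) = 287 − 226 = $61.

Santos pays $61.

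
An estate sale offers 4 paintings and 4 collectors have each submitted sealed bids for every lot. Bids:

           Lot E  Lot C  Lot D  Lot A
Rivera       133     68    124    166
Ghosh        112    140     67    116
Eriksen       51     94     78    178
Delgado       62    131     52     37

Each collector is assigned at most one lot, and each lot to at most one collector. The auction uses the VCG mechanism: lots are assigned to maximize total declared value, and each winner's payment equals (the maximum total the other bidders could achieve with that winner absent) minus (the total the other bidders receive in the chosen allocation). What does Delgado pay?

Efficient allocation: Rivera→Lot D ($124), Ghosh→Lot E ($112), Eriksen→Lot A ($178), Delgado→Lot C ($131); total welfare W = $545.
Delgado receives Lot C at value $131, so the others get W − 131 = $414.
Without Delgado: best allocation of the remaining 3 bidders over all 4 lots is Rivera→Lot E ($133), Ghosh→Lot C ($140), Eriksen→Lot A ($178), total $451.
VCG payment = (others' best without Delgado) − (others' welfare with Delgado) = 451 − 414 = $37.

Delgado pays $37.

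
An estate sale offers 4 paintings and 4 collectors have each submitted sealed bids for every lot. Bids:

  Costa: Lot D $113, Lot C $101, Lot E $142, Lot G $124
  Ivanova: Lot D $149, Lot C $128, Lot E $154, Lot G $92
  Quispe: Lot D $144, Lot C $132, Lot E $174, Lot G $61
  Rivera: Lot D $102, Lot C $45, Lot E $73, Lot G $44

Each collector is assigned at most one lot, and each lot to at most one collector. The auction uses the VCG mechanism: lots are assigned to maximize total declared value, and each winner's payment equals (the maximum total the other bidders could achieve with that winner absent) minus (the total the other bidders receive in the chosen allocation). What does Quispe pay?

Efficient allocation: Costa→Lot G ($124), Ivanova→Lot C ($128), Quispe→Lot E ($174), Rivera→Lot D ($102); total welfare W = $528.
Quispe receives Lot E at value $174, so the others get W − 174 = $354.
Without Quispe: best allocation of the remaining 3 bidders over all 4 lots is Costa→Lot G ($124), Ivanova→Lot E ($154), Rivera→Lot D ($102), total $380.
VCG payment = (others' best without Quispe) − (others' welfare with Quispe) = 380 − 354 = $26.

Quispe pays $26.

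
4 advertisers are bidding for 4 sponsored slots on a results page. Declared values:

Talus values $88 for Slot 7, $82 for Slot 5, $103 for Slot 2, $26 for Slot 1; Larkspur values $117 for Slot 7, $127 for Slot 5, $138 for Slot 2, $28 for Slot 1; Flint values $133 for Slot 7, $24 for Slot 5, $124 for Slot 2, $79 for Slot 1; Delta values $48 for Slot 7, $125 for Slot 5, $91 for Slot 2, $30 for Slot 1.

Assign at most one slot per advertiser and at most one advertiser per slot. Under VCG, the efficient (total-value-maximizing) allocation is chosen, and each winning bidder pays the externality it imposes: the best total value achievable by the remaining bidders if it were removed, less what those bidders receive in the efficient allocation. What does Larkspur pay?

Larkspur pays $69.

Efficient allocation: Talus→Slot 7 ($88), Larkspur→Slot 2 ($138), Flint→Slot 1 ($79), Delta→Slot 5 ($125); total welfare W = $430.
Larkspur receives Slot 2 at value $138, so the others get W − 138 = $292.
Without Larkspur: best allocation of the remaining 3 bidders over all 4 slots is Talus→Slot 2 ($103), Flint→Slot 7 ($133), Delta→Slot 5 ($125), total $361.
VCG payment = (others' best without Larkspur) − (others' welfare with Larkspur) = 361 − 292 = $69.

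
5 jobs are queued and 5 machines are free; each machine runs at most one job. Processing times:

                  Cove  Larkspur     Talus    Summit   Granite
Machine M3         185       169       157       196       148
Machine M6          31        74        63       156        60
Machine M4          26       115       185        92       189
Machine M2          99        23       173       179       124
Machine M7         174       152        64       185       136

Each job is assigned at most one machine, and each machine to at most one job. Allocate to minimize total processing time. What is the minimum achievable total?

Minimum total: 358 min

This is the linear assignment problem.
Optimal: Cove→Machine M6 (31 min), Larkspur→Machine M2 (23 min), Talus→Machine M7 (64 min), Summit→Machine M4 (92 min), Granite→Machine M3 (148 min) — total 31+23+64+92+148 = 358 min.
Row-greedy (each job in turn takes its cheapest remaining machine) gives 445 min, worse by 87.
Every other assignment is strictly worse.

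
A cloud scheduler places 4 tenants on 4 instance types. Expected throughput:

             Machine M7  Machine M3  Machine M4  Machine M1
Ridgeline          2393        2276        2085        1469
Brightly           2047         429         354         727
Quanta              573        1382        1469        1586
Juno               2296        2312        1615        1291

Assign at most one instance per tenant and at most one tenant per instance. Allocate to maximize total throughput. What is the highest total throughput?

Optimal: Ridgeline→Machine M4 (2085 ops/s), Brightly→Machine M7 (2047 ops/s), Quanta→Machine M1 (1586 ops/s), Juno→Machine M3 (2312 ops/s) — total 2085+2047+1586+2312 = 8030 ops/s.
Max-entry greedy (repeatedly take the single best remaining cell) gives 6645 ops/s, worse by 1385.
Next-best assignment: Ridgeline→Machine M3, Brightly→Machine M7, Quanta→Machine M1, Juno→Machine M4 = 7524 ops/s.
No other one-to-one assignment exceeds 8030 ops/s.

Max total: 8030 ops/s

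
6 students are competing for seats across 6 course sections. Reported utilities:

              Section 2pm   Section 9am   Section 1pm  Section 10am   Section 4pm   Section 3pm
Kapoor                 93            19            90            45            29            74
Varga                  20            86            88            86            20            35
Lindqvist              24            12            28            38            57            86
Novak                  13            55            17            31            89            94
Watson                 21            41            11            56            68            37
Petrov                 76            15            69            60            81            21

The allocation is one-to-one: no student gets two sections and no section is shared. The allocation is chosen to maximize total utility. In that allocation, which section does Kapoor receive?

This is a one-to-one assignment (maximum-weight bipartite matching).
Optimal: Kapoor→Section 1pm (90 points), Varga→Section 9am (86 points), Lindqvist→Section 3pm (86 points), Novak→Section 4pm (89 points), Watson→Section 10am (56 points), Petrov→Section 2pm (76 points) — total 90+86+86+89+56+76 = 483 points.
Column-greedy (each section in turn goes to its best remaining student) gives 479 points, worse by 4.
Swapping Novak↔Kapoor (Novak→Section 1pm 17 points, Kapoor→Section 4pm 29 points) loses 133.
Every other assignment is strictly worse.
Kapoor's own top section is Section 2pm (93 points), but forcing Kapoor→Section 2pm and reassigning the rest optimally gives only 479 points — worse by 4.

Kapoor receives Section 1pm.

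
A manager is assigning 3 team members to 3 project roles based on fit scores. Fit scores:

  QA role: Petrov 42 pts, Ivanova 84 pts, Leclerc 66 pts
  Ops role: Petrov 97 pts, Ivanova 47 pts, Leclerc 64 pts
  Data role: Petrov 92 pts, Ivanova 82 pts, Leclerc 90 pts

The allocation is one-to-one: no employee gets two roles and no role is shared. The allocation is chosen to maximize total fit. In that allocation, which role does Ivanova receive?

This is the linear assignment problem.
Optimal: Petrov→Ops role (97 pts), Ivanova→QA role (84 pts), Leclerc→Data role (90 pts) — total 97+84+90 = 271 pts.
Next-best assignment: Petrov→Ops role, Ivanova→Data role, Leclerc→QA role = 245 pts.

Ivanova receives QA role.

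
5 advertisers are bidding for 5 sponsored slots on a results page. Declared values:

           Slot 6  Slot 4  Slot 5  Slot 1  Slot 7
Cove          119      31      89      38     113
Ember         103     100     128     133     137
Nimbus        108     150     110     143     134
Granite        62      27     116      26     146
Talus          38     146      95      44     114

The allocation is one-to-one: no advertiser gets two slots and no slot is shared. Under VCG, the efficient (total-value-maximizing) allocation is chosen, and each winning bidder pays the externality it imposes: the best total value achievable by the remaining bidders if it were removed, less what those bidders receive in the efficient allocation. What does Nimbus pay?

Nimbus pays $5.

Efficient allocation: Cove→Slot 6 ($119), Ember→Slot 5 ($128), Nimbus→Slot 1 ($143), Granite→Slot 7 ($146), Talus→Slot 4 ($146); total welfare W = $682.
Nimbus receives Slot 1 at value $143, so the others get W − 143 = $539.
Without Nimbus: best allocation of the remaining 4 bidders over all 5 slots is Cove→Slot 6 ($119), Ember→Slot 1 ($133), Granite→Slot 7 ($146), Talus→Slot 4 ($146), total $544.
VCG payment = (others' best without Nimbus) − (others' welfare with Nimbus) = 544 − 539 = $5.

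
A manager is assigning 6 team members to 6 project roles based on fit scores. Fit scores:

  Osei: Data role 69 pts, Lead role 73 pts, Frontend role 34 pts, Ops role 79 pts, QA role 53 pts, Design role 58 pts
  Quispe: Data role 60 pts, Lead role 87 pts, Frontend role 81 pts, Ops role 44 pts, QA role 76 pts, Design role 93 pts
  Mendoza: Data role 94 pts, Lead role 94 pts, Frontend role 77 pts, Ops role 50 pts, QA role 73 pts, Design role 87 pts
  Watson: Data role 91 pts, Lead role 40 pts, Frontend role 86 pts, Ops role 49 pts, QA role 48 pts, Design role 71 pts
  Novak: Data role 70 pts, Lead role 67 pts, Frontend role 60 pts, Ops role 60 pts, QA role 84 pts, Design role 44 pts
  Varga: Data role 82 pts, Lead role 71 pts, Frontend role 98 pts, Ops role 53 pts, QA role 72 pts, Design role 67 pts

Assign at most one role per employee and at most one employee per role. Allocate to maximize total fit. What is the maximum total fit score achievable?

Optimal: Osei→Ops role (79 pts), Quispe→Design role (93 pts), Mendoza→Lead role (94 pts), Watson→Data role (91 pts), Novak→QA role (84 pts), Varga→Frontend role (98 pts) — total 79+93+94+91+84+98 = 539 pts.
Next-best assignment: Osei→Ops role, Quispe→Lead role, Mendoza→Design role, Watson→Data role, Novak→QA role, Varga→Frontend role = 526 pts.
Swapping Mendoza↔Novak (Mendoza→QA role 73 pts, Novak→Lead role 67 pts) loses 38.
Every other assignment is strictly worse.

Max total: 539 pts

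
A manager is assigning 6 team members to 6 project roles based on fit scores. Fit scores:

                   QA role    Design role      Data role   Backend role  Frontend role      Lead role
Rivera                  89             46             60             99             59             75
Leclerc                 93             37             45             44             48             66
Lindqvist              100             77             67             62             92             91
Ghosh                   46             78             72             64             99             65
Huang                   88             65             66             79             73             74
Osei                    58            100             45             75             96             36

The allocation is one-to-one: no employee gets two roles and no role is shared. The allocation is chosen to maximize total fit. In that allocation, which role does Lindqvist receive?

Optimal: Rivera→Backend role (99 pts), Leclerc→QA role (93 pts), Lindqvist→Lead role (91 pts), Ghosh→Frontend role (99 pts), Huang→Data role (66 pts), Osei→Design role (100 pts) — total 99+93+91+99+66+100 = 548 pts.
Row-greedy (each employee in turn takes its best remaining role) gives 481 pts, worse by 67.
Next-best assignment: Rivera→Backend role, Leclerc→QA role, Lindqvist→Data role, Ghosh→Frontend role, Huang→Lead role, Osei→Design role = 532 pts.
Swapping Leclerc↔Osei (Leclerc→Design role 37 pts, Osei→QA role 58 pts) loses 98.
Lindqvist's own top role is QA role (100 pts), but forcing Lindqvist→QA role and reassigning the rest optimally gives only 530 pts — worse by 18.

Lindqvist receives Lead role.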